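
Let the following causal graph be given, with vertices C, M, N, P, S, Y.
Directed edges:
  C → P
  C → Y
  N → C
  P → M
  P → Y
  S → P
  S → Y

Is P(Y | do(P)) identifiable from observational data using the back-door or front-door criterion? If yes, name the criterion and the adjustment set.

desc(P)\{P}={M,Y}; candidates ⊆ {C,N,S}.
size 0: {}; under {} P still reaches {C,N,S,Y} ∋ Y.
size 1: {C}, {N}, {S}; under {C} P still reaches {S,Y} ∋ Y.
{C,S}: P⊥Y given {C,S} in G with P→· removed — back-door holds.
P(Y|do(P)) = Σ_{C,S} P(Y|P,C,S)·P(C,S).

P(Y|do(P)): backdoor, adjust for {C, S}.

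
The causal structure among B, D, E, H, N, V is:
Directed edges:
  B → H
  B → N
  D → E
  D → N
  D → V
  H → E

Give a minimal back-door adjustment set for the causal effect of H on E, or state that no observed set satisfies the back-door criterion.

desc(H)\{H}={E}; candidates ⊆ {B,D,N,V}.
∅: H⊥E given ∅ in G with H→· removed — back-door holds.

H→E: minimal back-door set ∅.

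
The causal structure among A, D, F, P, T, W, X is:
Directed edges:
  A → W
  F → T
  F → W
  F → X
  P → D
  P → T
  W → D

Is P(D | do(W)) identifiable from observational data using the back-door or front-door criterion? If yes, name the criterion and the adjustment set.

desc(W)\{W}={D}; candidates ⊆ {A,F,P,T,X}.
∅: W⊥D given ∅ in G with W→· removed — back-door holds.
P(D|do(W)) = P(D|W) — no adjustment needed.

P(D|do(W)): backdoor, adjust for ∅.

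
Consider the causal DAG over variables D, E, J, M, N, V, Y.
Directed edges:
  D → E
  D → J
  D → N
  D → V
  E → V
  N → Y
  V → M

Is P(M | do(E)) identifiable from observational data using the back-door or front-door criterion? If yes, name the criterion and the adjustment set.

P(M|do(E)): backdoor, adjust for {D}.

desc(E)\{E}={M,V}; candidates ⊆ {D,J,N,Y}.
size 0: {}; under {} E still reaches {D,J,M,N,V,Y} ∋ M.
{D}: E⊥M given {D} in G with E→· removed — back-door holds.
P(M|do(E)) = Σ_{D} P(M|E,D)·P(D).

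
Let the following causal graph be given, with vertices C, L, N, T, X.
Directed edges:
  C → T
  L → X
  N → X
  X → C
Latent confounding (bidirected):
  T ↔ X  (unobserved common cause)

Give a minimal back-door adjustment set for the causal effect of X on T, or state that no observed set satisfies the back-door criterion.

desc(X)\{X}={C,T}; candidates ⊆ {L,N}.
X↔T: latent back-door arc(s) into X.
size 0: {}; under {} X still reaches {L,N,T} ∋ T.
size 1: {L}, {N}; under {L} X still reaches {N,T} ∋ T.
size 2: {L,N}; under {L,N} X still reaches {T} ∋ T.
X↔T cannot be blocked by any observed set — no back-door set.

X→T: no observed back-door set.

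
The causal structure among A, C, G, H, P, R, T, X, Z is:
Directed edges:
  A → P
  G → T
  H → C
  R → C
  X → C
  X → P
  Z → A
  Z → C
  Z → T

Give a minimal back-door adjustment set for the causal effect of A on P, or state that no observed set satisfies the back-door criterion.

A→P: minimal back-door set ∅.

desc(A)\{A}={P}; candidates ⊆ {C,G,H,R,T,X,Z}.
∅: A⊥P given ∅ in G with A→· removed — back-door holds.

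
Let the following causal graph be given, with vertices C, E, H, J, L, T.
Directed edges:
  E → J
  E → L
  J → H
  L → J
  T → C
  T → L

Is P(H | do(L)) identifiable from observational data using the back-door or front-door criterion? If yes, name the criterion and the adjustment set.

desc(L)\{L}={H,J}; candidates ⊆ {C,E,T}.
size 0: {}; under {} L still reaches {C,E,H,J,T} ∋ H.
{E}: L⊥H given {E} in G with L→· removed — back-door holds.
P(H|do(L)) = Σ_{E} P(H|L,E)·P(E).

P(H|do(L)): backdoor, adjust for {E}.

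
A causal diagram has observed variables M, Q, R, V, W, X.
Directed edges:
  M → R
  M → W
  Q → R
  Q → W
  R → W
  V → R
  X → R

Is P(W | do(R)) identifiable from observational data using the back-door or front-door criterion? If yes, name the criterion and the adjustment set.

P(W|do(R)): backdoor, adjust for {M, Q}.

desc(R)\{R}={W}; candidates ⊆ {M,Q,V,X}.
size 0: {}; under {} R still reaches {M,Q,V,W,X} ∋ W.
size 1: {M}, {Q}, {V} …(+1); under {M} R still reaches {Q,V,W,X} ∋ W.
{M,Q}: R⊥W given {M,Q} in G with R→· removed — back-door holds.
P(W|do(R)) = Σ_{M,Q} P(W|R,M,Q)·P(M,Q).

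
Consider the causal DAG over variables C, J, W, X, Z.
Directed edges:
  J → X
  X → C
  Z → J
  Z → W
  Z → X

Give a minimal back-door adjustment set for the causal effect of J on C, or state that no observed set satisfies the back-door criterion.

desc(J)\{J}={C,X}; candidates ⊆ {W,Z}.
size 0: {}; under {} J still reaches {C,W,X,Z} ∋ C.
{Z}: J⊥C given {Z} in G with J→· removed — back-door holds.

J→C: minimal back-door set {Z}.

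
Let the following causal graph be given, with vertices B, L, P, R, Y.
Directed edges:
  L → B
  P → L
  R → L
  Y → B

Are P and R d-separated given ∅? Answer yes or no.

Yes — P ⊥ R | ∅.

Bayes-Ball from P | ∅ reaches {B,L}.
R ∉ reach(P|∅) ⇒ P ⊥ R | ∅.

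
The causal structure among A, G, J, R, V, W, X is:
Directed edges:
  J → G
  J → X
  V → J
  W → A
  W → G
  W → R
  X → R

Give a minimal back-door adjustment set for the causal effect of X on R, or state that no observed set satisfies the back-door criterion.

X→R: minimal back-door set ∅.

desc(X)\{X}={R}; candidates ⊆ {A,G,J,V,W}.
∅: X⊥R given ∅ in G with X→· removed — back-door holds.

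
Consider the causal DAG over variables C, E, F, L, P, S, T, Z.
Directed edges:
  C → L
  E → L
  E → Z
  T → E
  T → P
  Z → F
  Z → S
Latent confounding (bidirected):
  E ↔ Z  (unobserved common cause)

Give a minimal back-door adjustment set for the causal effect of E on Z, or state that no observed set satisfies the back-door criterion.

desc(E)\{E}={F,L,S,Z}; candidates ⊆ {C,P,T}.
E↔Z: latent back-door arc(s) into E.
size 0: {}; under {} E still reaches {F,P,S,T,Z} ∋ Z.
size 1: {C}, {P}, {T}; under {C} E still reaches {F,P,S,T,Z} ∋ Z.
size 2: {C,P}, {C,T}, {P,T}; under {C,P} E still reaches {F,S,T,Z} ∋ Z.
E↔Z cannot be blocked by any observed set — no back-door set.

E→Z: no observed back-door set.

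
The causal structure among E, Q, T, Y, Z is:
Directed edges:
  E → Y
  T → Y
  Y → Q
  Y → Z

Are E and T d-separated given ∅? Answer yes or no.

Bayes-Ball from E | ∅ reaches {Q,Y,Z}.
T ∉ reach(E|∅) ⇒ E ⊥ T | ∅.

Yes — E ⊥ T | ∅.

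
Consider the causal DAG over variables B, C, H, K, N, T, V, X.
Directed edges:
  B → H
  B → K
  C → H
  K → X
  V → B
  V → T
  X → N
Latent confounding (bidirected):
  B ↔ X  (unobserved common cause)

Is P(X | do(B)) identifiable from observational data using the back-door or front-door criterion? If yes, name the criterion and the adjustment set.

desc(B)\{B}={H,K,N,X}; candidates ⊆ {C,T,V}.
B↔X: latent back-door arc(s) into B.
size 0: {}; under {} B still reaches {N,T,V,X} ∋ X.
size 1: {C}, {T}, {V}; under {C} B still reaches {N,T,V,X} ∋ X.
size 2: {C,T}, {C,V}, {T,V}; under {C,T} B still reaches {N,V,X} ∋ X.
B↔X cannot be blocked by any observed set — no back-door set.
{K}: (i) intercepts every directed B→X path; (ii) no back-door B→{K}; (iii) {B} blocks every back-door {K}→X. Front-door holds.
P(X|do(B)) = Σ_{K} P(K|B) Σ_{B'} P(X|K,B')P(B').

P(X|do(B)): frontdoor, adjust for {K}.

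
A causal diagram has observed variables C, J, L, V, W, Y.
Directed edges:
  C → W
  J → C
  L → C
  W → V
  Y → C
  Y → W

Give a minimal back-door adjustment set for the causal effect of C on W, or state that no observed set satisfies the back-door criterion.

C→W: minimal back-door set {Y}.

desc(C)\{C}={V,W}; candidates ⊆ {J,L,Y}.
size 0: {}; under {} C still reaches {J,L,V,W,Y} ∋ W.
{Y}: C⊥W given {Y} in G with C→· removed — back-door holds.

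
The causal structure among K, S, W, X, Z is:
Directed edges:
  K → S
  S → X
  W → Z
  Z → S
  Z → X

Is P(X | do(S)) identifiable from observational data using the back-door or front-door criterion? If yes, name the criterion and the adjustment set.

desc(S)\{S}={X}; candidates ⊆ {K,W,Z}.
size 0: {}; under {} S still reaches {K,W,X,Z} ∋ X.
{Z}: S⊥X given {Z} in G with S→· removed — back-door holds.
P(X|do(S)) = Σ_{Z} P(X|S,Z)·P(Z).

P(X|do(S)): backdoor, adjust for {Z}.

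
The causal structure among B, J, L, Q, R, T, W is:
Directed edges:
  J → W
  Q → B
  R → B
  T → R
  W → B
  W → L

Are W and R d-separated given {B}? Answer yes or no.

Bayes-Ball from W | {B} reaches {J,L,Q,R,T}.
R ∈ reach(W|{B}) ⇒ W ⊥̸ R | {B}.

No — W and R are d-connected given {B}.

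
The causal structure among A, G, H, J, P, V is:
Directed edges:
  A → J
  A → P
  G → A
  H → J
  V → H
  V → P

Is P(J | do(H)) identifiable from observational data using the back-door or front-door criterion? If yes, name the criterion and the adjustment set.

desc(H)\{H}={J}; candidates ⊆ {A,G,P,V}.
∅: H⊥J given ∅ in G with H→· removed — back-door holds.
P(J|do(H)) = P(J|H) — no adjustment needed.

P(J|do(H)): backdoor, adjust for ∅.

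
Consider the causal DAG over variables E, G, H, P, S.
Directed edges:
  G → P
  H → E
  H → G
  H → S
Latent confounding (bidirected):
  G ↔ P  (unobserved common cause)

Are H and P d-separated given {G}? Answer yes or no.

Bayes-Ball from H | {G} reaches {E,P,S}.
P ∈ reach(H|{G}) ⇒ H ⊥̸ P | {G}.

No — H and P are d-connected given {G}.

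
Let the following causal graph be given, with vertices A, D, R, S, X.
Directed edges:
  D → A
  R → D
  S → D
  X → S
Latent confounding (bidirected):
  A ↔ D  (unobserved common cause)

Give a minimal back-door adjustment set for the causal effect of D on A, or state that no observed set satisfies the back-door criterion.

D→A: no observed back-door set.

desc(D)\{D}={A}; candidates ⊆ {R,S,X}.
D↔A: latent back-door arc(s) into D.
size 0: {}; under {} D still reaches {A,R,S,X} ∋ A.
size 1: {R}, {S}, {X}; under {R} D still reaches {A,S,X} ∋ A.
size 2: {R,S}, {R,X}, {S,X}; under {R,S} D still reaches {A} ∋ A.
D↔A cannot be blocked by any observed set — no back-door set.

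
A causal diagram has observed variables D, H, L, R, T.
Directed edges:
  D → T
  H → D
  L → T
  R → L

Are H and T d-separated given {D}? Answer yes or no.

Yes — H ⊥ T | {D}.

Bayes-Ball from H | {D} reaches ∅.
T ∉ reach(H|{D}) ⇒ H ⊥ T | {D}.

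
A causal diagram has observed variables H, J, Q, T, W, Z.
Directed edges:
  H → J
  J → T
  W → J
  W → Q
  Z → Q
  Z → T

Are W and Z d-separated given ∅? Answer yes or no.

Bayes-Ball from W | ∅ reaches {J,Q,T}.
Z ∉ reach(W|∅) ⇒ W ⊥ Z | ∅.

Yes — W ⊥ Z | ∅.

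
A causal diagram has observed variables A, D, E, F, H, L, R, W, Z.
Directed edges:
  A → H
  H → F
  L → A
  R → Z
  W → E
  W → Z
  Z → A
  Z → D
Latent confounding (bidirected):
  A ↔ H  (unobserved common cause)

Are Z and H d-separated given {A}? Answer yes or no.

No — Z and H are d-connected given {A}.

Bayes-Ball from Z | {A} reaches {D,E,F,H,L,R,W}.
H ∈ reach(Z|{A}) ⇒ Z ⊥̸ H | {A}.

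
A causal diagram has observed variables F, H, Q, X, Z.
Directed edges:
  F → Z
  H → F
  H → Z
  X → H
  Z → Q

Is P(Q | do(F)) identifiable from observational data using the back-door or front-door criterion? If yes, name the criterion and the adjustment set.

desc(F)\{F}={Q,Z}; candidates ⊆ {H,X}.
size 0: {}; under {} F still reaches {H,Q,X,Z} ∋ Q.
{H}: F⊥Q given {H} in G with F→· removed — back-door holds.
P(Q|do(F)) = Σ_{H} P(Q|F,H)·P(H).

P(Q|do(F)): backdoor, adjust for {H}.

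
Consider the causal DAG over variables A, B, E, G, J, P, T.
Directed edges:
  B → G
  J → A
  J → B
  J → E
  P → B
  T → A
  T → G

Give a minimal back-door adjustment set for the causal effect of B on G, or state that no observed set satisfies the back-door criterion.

desc(B)\{B}={G}; candidates ⊆ {A,E,J,P,T}.
∅: B⊥G given ∅ in G with B→· removed — back-door holds.

B→G: minimal back-door set ∅.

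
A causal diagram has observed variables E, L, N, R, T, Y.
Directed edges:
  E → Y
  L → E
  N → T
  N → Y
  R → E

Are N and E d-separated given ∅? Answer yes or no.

Yes — N ⊥ E | ∅.

Bayes-Ball from N | ∅ reaches {T,Y}.
E ∉ reach(N|∅) ⇒ N ⊥ E | ∅.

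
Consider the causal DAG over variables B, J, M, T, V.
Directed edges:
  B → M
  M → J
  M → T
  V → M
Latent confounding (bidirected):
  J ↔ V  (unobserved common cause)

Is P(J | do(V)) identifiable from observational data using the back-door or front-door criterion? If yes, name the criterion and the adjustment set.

desc(V)\{V}={J,M,T}; candidates ⊆ {B}.
V↔J: latent back-door arc(s) into V.
size 0: {}; under {} V still reaches {J} ∋ J.
size 1: {B}; under {B} V still reaches {J} ∋ J.
V↔J cannot be blocked by any observed set — no back-door set.
{M}: (i) intercepts every directed V→J path; (ii) no back-door V→{M}; (iii) {V} blocks every back-door {M}→J. Front-door holds.
P(J|do(V)) = Σ_{M} P(M|V) Σ_{V'} P(J|M,V')P(V').

P(J|do(V)): frontdoor, adjust for {M}.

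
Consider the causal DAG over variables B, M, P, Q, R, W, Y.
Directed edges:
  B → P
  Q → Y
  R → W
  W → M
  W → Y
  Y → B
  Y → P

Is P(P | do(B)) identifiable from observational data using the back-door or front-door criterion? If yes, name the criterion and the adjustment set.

desc(B)\{B}={P}; candidates ⊆ {M,Q,R,W,Y}.
size 0: {}; under {} B still reaches {M,P,Q,R,W,Y} ∋ P.
{Y}: B⊥P given {Y} in G with B→· removed — back-door holds.
P(P|do(B)) = Σ_{Y} P(P|B,Y)·P(Y).

P(P|do(B)): backdoor, adjust for {Y}.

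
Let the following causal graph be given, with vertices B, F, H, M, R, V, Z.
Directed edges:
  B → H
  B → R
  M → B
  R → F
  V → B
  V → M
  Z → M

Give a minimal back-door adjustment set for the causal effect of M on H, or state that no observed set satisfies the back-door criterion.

M→H: minimal back-door set {V}.

desc(M)\{M}={B,F,H,R}; candidates ⊆ {V,Z}.
size 0: {}; under {} M still reaches {B,F,H,R,V,Z} ∋ H.
{V}: M⊥H given {V} in G with M→· removed — back-door holds.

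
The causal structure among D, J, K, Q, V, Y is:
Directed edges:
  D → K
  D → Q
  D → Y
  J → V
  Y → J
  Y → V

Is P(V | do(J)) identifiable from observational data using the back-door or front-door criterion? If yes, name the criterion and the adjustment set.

P(V|do(J)): backdoor, adjust for {Y}.

desc(J)\{J}={V}; candidates ⊆ {D,K,Q,Y}.
size 0: {}; under {} J still reaches {D,K,Q,V,Y} ∋ V.
{Y}: J⊥V given {Y} in G with J→· removed — back-door holds.
P(V|do(J)) = Σ_{Y} P(V|J,Y)·P(Y).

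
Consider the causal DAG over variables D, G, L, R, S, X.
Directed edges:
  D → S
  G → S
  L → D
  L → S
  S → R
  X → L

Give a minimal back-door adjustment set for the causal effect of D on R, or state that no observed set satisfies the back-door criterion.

D→R: minimal back-door set {L}.

desc(D)\{D}={R,S}; candidates ⊆ {G,L,X}.
size 0: {}; under {} D still reaches {L,R,S,X} ∋ R.
{L}: D⊥R given {L} in G with D→· removed — back-door holds.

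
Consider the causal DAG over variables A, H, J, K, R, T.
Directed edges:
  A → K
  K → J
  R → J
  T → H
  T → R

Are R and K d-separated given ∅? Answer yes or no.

Bayes-Ball from R | ∅ reaches {H,J,T}.
K ∉ reach(R|∅) ⇒ R ⊥ K | ∅.

Yes — R ⊥ K | ∅.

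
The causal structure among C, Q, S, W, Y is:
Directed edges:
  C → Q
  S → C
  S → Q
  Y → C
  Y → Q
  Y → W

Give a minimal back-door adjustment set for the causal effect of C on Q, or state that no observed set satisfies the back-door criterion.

C→Q: minimal back-door set {S, Y}.

desc(C)\{C}={Q}; candidates ⊆ {S,W,Y}.
size 0: {}; under {} C still reaches {Q,S,W,Y} ∋ Q.
size 1: {S}, {W}, {Y}; under {S} C still reaches {Q,W,Y} ∋ Q.
{S,Y}: C⊥Q given {S,Y} in G with C→· removed — back-door holds.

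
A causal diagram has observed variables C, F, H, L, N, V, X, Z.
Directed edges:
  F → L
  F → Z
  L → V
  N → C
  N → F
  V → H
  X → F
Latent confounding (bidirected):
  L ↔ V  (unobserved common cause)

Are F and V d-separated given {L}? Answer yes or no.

No — F and V are d-connected given {L}.

Bayes-Ball from F | {L} reaches {C,H,N,V,X,Z}.
V ∈ reach(F|{L}) ⇒ F ⊥̸ V | {L}.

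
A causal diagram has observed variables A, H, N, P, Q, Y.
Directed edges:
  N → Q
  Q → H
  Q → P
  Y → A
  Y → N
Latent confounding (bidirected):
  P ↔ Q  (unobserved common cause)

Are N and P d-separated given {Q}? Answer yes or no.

No — N and P are d-connected given {Q}.

Bayes-Ball from N | {Q} reaches {A,P,Y}.
P ∈ reach(N|{Q}) ⇒ N ⊥̸ P | {Q}.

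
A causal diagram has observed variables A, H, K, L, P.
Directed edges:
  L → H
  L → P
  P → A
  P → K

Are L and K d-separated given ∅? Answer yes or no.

Bayes-Ball from L | ∅ reaches {A,H,K,P}.
K ∈ reach(L|∅) ⇒ L ⊥̸ K | ∅.

No — L and K are d-connected given ∅.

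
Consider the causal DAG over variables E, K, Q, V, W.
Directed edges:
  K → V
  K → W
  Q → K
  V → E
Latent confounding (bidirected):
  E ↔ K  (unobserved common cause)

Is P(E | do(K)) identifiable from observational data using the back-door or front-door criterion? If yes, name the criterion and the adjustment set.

P(E|do(K)): frontdoor, adjust for {V}.

desc(K)\{K}={E,V,W}; candidates ⊆ {Q}.
K↔E: latent back-door arc(s) into K.
size 0: {}; under {} K still reaches {E,Q} ∋ E.
size 1: {Q}; under {Q} K still reaches {E} ∋ E.
K↔E cannot be blocked by any observed set — no back-door set.
{V}: (i) intercepts every directed K→E path; (ii) no back-door K→{V}; (iii) {K} blocks every back-door {V}→E. Front-door holds.
P(E|do(K)) = Σ_{V} P(V|K) Σ_{K'} P(E|V,K')P(K').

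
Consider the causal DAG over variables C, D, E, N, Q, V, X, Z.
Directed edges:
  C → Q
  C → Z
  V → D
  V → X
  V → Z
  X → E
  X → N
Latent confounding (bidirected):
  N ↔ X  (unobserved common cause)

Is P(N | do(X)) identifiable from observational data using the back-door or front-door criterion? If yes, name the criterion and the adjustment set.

desc(X)\{X}={E,N}; candidates ⊆ {C,D,Q,V,Z}.
X↔N: latent back-door arc(s) into X.
size 0: {}; under {} X still reaches {D,N,V,Z} ∋ N.
size 1: {C}, {D}, {Q} …(+2); under {C} X still reaches {D,N,V,Z} ∋ N.
size 2: {C,D}, {C,Q}, {C,V} …(+7); under {C,D} X still reaches {N,V,Z} ∋ N.
X↔N cannot be blocked by any observed set — no back-door set.
No mediator lies on a directed X→…→N path.
Neither criterion identifies P(N|do(X)) in this graph.

P(N|do(X)): not identifiable (no BD/FD set).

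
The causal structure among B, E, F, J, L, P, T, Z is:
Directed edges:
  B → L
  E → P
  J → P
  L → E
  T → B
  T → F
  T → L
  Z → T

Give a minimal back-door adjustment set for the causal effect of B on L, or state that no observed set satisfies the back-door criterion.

desc(B)\{B}={E,L,P}; candidates ⊆ {F,J,T,Z}.
size 0: {}; under {} B still reaches {E,F,L,P,T,Z} ∋ L.
{T}: B⊥L given {T} in G with B→· removed — back-door holds.

B→L: minimal back-door set {T}.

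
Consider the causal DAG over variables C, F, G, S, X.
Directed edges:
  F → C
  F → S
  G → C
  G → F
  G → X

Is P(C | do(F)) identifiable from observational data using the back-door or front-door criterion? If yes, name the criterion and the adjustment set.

P(C|do(F)): backdoor, adjust for {G}.

desc(F)\{F}={C,S}; candidates ⊆ {G,X}.
size 0: {}; under {} F still reaches {C,G,X} ∋ C.
{G}: F⊥C given {G} in G with F→· removed — back-door holds.
P(C|do(F)) = Σ_{G} P(C|F,G)·P(G).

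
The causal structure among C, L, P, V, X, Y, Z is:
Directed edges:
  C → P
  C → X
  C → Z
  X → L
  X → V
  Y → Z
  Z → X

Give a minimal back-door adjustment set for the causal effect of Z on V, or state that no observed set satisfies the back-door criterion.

Z→V: minimal back-door set {C}.

desc(Z)\{Z}={L,V,X}; candidates ⊆ {C,P,Y}.
size 0: {}; under {} Z still reaches {C,L,P,V,X,Y} ∋ V.
{C}: Z⊥V given {C} in G with Z→· removed — back-door holds.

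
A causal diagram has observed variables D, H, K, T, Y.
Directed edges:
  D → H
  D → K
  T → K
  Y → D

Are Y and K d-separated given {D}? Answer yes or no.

Yes — Y ⊥ K | {D}.

Bayes-Ball from Y | {D} reaches ∅.
K ∉ reach(Y|{D}) ⇒ Y ⊥ K | {D}.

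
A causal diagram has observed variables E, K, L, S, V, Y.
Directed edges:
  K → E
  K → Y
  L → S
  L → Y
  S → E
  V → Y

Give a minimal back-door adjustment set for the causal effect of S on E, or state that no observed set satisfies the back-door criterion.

desc(S)\{S}={E}; candidates ⊆ {K,L,V,Y}.
∅: S⊥E given ∅ in G with S→· removed — back-door holds.

S→E: minimal back-door set ∅.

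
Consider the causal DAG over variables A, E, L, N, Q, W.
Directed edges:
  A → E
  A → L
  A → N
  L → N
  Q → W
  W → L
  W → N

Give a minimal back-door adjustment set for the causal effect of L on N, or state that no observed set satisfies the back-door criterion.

desc(L)\{L}={N}; candidates ⊆ {A,E,Q,W}.
size 0: {}; under {} L still reaches {A,E,N,Q,W} ∋ N.
size 1: {A}, {E}, {Q} …(+1); under {A} L still reaches {N,Q,W} ∋ N.
{A,W}: L⊥N given {A,W} in G with L→· removed — back-door holds.

L→N: minimal back-door set {A, W}.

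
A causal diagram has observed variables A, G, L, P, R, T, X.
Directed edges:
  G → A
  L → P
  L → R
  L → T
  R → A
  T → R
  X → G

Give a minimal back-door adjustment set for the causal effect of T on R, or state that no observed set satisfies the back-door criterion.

desc(T)\{T}={A,R}; candidates ⊆ {G,L,P,X}.
size 0: {}; under {} T still reaches {A,L,P,R} ∋ R.
{L}: T⊥R given {L} in G with T→· removed — back-door holds.

T→R: minimal back-door set {L}.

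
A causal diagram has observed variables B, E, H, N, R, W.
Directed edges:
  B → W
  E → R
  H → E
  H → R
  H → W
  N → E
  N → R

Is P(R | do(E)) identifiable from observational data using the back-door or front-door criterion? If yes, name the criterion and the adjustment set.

desc(E)\{E}={R}; candidates ⊆ {B,H,N,W}.
size 0: {}; under {} E still reaches {H,N,R,W} ∋ R.
size 1: {B}, {H}, {N} …(+1); under {B} E still reaches {H,N,R,W} ∋ R.
{H,N}: E⊥R given {H,N} in G with E→· removed — back-door holds.
P(R|do(E)) = Σ_{H,N} P(R|E,H,N)·P(H,N).

P(R|do(E)): backdoor, adjust for {H, N}.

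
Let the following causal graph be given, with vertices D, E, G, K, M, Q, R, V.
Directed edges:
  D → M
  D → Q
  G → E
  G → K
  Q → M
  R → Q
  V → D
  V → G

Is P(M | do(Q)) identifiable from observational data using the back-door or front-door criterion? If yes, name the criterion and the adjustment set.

desc(Q)\{Q}={M}; candidates ⊆ {D,E,G,K,R,V}.
size 0: {}; under {} Q still reaches {D,E,G,K,M,R,V} ∋ M.
{D}: Q⊥M given {D} in G with Q→· removed — back-door holds.
P(M|do(Q)) = Σ_{D} P(M|Q,D)·P(D).

P(M|do(Q)): backdoor, adjust for {D}.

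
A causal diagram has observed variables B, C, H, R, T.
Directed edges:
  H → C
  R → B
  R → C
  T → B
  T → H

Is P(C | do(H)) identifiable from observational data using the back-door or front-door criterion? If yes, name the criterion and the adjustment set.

desc(H)\{H}={C}; candidates ⊆ {B,R,T}.
∅: H⊥C given ∅ in G with H→· removed — back-door holds.
P(C|do(H)) = P(C|H) — no adjustment needed.

P(C|do(H)): backdoor, adjust for ∅.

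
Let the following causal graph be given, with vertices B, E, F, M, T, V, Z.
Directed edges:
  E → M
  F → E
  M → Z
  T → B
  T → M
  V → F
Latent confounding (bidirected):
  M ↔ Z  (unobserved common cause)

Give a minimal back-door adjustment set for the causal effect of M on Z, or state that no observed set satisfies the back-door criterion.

M→Z: no observed back-door set.

desc(M)\{M}={Z}; candidates ⊆ {B,E,F,T,V}.
M↔Z: latent back-door arc(s) into M.
size 0: {}; under {} M still reaches {B,E,F,T,V,Z} ∋ Z.
size 1: {B}, {E}, {F} …(+2); under {B} M still reaches {E,F,T,V,Z} ∋ Z.
size 2: {B,E}, {B,F}, {B,T} …(+7); under {B,E} M still reaches {T,Z} ∋ Z.
M↔Z cannot be blocked by any observed set — no back-door set.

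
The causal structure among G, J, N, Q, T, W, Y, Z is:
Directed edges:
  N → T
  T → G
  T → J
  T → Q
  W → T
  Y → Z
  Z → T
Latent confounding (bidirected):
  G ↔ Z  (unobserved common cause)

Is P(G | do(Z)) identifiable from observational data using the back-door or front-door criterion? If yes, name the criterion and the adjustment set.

desc(Z)\{Z}={G,J,Q,T}; candidates ⊆ {N,W,Y}.
Z↔G: latent back-door arc(s) into Z.
size 0: {}; under {} Z still reaches {G,Y} ∋ G.
size 1: {N}, {W}, {Y}; under {N} Z still reaches {G,Y} ∋ G.
size 2: {N,W}, {N,Y}, {W,Y}; under {N,W} Z still reaches {G,Y} ∋ G.
Z↔G cannot be blocked by any observed set — no back-door set.
{T}: (i) intercepts every directed Z→G path; (ii) no back-door Z→{T}; (iii) {Z} blocks every back-door {T}→G. Front-door holds.
P(G|do(Z)) = Σ_{T} P(T|Z) Σ_{Z'} P(G|T,Z')P(Z').

P(G|do(Z)): frontdoor, adjust for {T}.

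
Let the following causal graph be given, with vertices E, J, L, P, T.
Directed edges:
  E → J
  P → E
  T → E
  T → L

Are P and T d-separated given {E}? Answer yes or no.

Bayes-Ball from P | {E} reaches {L,T}.
T ∈ reach(P|{E}) ⇒ P ⊥̸ T | {E}.

No — P and T are d-connected given {E}.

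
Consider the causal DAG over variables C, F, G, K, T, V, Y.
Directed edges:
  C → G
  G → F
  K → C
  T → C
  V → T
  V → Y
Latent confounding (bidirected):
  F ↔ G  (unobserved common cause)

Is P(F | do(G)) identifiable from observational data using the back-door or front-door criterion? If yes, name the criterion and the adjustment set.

P(F|do(G)): not identifiable (no BD/FD set).

desc(G)\{G}={F}; candidates ⊆ {C,K,T,V,Y}.
G↔F: latent back-door arc(s) into G.
size 0: {}; under {} G still reaches {C,F,K,T,V,Y} ∋ F.
size 1: {C}, {K}, {T} …(+2); under {C} G still reaches {F} ∋ F.
size 2: {C,K}, {C,T}, {C,V} …(+7); under {C,K} G still reaches {F} ∋ F.
G↔F cannot be blocked by any observed set — no back-door set.
No mediator lies on a directed G→…→F path.
Neither criterion identifies P(F|do(G)) in this graph.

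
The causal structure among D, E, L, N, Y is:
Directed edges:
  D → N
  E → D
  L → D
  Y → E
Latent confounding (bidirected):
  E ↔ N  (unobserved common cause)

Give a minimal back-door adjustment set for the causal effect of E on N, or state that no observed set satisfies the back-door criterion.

E→N: no observed back-door set.

desc(E)\{E}={D,N}; candidates ⊆ {L,Y}.
E↔N: latent back-door arc(s) into E.
size 0: {}; under {} E still reaches {N,Y} ∋ N.
size 1: {L}, {Y}; under {L} E still reaches {N,Y} ∋ N.
size 2: {L,Y}; under {L,Y} E still reaches {N} ∋ N.
E↔N cannot be blocked by any observed set — no back-door set.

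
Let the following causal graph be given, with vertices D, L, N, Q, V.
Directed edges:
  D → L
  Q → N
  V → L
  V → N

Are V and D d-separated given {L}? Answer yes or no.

Bayes-Ball from V | {L} reaches {D,N}.
D ∈ reach(V|{L}) ⇒ V ⊥̸ D | {L}.

No — V and D are d-connected given {L}.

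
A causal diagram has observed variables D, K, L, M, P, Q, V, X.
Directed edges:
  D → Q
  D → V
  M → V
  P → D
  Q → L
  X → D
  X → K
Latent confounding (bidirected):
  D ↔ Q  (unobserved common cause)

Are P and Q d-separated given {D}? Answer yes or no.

No — P and Q are d-connected given {D}.

Bayes-Ball from P | {D} reaches {K,L,Q,X}.
Q ∈ reach(P|{D}) ⇒ P ⊥̸ Q | {D}.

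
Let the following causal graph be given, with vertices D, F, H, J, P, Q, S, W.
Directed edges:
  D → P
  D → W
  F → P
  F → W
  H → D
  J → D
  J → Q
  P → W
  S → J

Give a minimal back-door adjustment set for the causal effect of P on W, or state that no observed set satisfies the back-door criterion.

desc(P)\{P}={W}; candidates ⊆ {D,F,H,J,Q,S}.
size 0: {}; under {} P still reaches {D,F,H,J,Q,S,W} ∋ W.
size 1: {D}, {F}, {H} …(+3); under {D} P still reaches {F,W} ∋ W.
{D,F}: P⊥W given {D,F} in G with P→· removed — back-door holds.

P→W: minimal back-door set {D, F}.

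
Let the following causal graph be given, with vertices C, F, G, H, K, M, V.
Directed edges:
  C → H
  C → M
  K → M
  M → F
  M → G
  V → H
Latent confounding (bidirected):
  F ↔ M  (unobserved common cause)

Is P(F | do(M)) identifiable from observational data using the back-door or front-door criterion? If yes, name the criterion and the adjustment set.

P(F|do(M)): not identifiable (no BD/FD set).

desc(M)\{M}={F,G}; candidates ⊆ {C,H,K,V}.
M↔F: latent back-door arc(s) into M.
size 0: {}; under {} M still reaches {C,F,H,K} ∋ F.
size 1: {C}, {H}, {K} …(+1); under {C} M still reaches {F,K} ∋ F.
size 2: {C,H}, {C,K}, {C,V} …(+3); under {C,H} M still reaches {F,K} ∋ F.
M↔F cannot be blocked by any observed set — no back-door set.
No mediator lies on a directed M→…→F path.
Neither criterion identifies P(F|do(M)) in this graph.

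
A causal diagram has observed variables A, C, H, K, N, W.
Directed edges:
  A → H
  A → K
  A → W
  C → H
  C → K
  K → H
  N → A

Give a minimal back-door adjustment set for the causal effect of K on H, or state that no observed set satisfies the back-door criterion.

desc(K)\{K}={H}; candidates ⊆ {A,C,N,W}.
size 0: {}; under {} K still reaches {A,C,H,N,W} ∋ H.
size 1: {A}, {C}, {N} …(+1); under {A} K still reaches {C,H} ∋ H.
{A,C}: K⊥H given {A,C} in G with K→· removed — back-door holds.

K→H: minimal back-door set {A, C}.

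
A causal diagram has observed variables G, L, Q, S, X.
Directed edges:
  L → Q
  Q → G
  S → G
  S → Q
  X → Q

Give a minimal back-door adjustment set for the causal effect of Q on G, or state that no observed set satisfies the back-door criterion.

Q→G: minimal back-door set {S}.

desc(Q)\{Q}={G}; candidates ⊆ {L,S,X}.
size 0: {}; under {} Q still reaches {G,L,S,X} ∋ G.
{S}: Q⊥G given {S} in G with Q→· removed — back-door holds.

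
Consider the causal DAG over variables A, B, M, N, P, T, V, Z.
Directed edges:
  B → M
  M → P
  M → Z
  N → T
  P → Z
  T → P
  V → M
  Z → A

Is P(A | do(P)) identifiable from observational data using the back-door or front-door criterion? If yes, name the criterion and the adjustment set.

P(A|do(P)): backdoor, adjust for {M}.

desc(P)\{P}={A,Z}; candidates ⊆ {B,M,N,T,V}.
size 0: {}; under {} P still reaches {A,B,M,N,T,V,Z} ∋ A.
{M}: P⊥A given {M} in G with P→· removed — back-door holds.
P(A|do(P)) = Σ_{M} P(A|P,M)·P(M).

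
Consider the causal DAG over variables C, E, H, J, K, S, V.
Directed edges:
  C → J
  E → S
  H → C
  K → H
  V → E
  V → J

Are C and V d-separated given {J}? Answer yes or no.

Bayes-Ball from C | {J} reaches {E,H,K,S,V}.
V ∈ reach(C|{J}) ⇒ C ⊥̸ V | {J}.

No — C and V are d-connected given {J}.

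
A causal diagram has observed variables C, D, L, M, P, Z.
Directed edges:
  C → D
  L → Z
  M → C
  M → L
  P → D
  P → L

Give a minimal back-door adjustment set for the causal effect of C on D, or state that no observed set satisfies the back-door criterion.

desc(C)\{C}={D}; candidates ⊆ {L,M,P,Z}.
∅: C⊥D given ∅ in G with C→· removed — back-door holds.

C→D: minimal back-door set ∅.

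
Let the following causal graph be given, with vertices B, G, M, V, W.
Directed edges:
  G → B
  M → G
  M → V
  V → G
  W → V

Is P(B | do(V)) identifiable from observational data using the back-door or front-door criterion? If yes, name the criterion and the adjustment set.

P(B|do(V)): backdoor, adjust for {M}.

desc(V)\{V}={B,G}; candidates ⊆ {M,W}.
size 0: {}; under {} V still reaches {B,G,M,W} ∋ B.
{M}: V⊥B given {M} in G with V→· removed — back-door holds.
P(B|do(V)) = Σ_{M} P(B|V,M)·P(M).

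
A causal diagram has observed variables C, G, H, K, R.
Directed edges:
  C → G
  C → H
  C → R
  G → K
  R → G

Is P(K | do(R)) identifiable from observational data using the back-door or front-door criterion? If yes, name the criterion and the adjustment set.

desc(R)\{R}={G,K}; candidates ⊆ {C,H}.
size 0: {}; under {} R still reaches {C,G,H,K} ∋ K.
{C}: R⊥K given {C} in G with R→· removed — back-door holds.
P(K|do(R)) = Σ_{C} P(K|R,C)·P(C).

P(K|do(R)): backdoor, adjust for {C}.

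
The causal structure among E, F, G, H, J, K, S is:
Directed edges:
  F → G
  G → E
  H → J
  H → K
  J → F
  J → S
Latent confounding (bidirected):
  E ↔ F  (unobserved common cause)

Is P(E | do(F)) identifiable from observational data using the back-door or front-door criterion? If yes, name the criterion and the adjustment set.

desc(F)\{F}={E,G}; candidates ⊆ {H,J,K,S}.
F↔E: latent back-door arc(s) into F.
size 0: {}; under {} F still reaches {E,H,J,K,S} ∋ E.
size 1: {H}, {J}, {K} …(+1); under {H} F still reaches {E,J,S} ∋ E.
size 2: {H,J}, {H,K}, {H,S} …(+3); under {H,J} F still reaches {E} ∋ E.
F↔E cannot be blocked by any observed set — no back-door set.
{G}: (i) intercepts every directed F→E path; (ii) no back-door F→{G}; (iii) {F} blocks every back-door {G}→E. Front-door holds.
P(E|do(F)) = Σ_{G} P(G|F) Σ_{F'} P(E|G,F')P(F').

P(E|do(F)): frontdoor, adjust for {G}.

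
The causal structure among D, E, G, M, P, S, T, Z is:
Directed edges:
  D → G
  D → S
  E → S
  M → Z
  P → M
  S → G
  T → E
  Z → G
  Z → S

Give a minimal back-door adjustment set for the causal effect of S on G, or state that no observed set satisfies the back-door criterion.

S→G: minimal back-door set {D, Z}.

desc(S)\{S}={G}; candidates ⊆ {D,E,M,P,T,Z}.
size 0: {}; under {} S still reaches {D,E,G,M,P,T,Z} ∋ G.
size 1: {D}, {E}, {M} …(+3); under {D} S still reaches {E,G,M,P,T,Z} ∋ G.
{D,Z}: S⊥G given {D,Z} in G with S→· removed — back-door holds.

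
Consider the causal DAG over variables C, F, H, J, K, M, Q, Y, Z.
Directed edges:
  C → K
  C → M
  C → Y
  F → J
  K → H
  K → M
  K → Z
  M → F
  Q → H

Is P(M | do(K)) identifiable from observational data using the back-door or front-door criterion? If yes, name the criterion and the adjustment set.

desc(K)\{K}={F,H,J,M,Z}; candidates ⊆ {C,Q,Y}.
size 0: {}; under {} K still reaches {C,F,J,M,Y} ∋ M.
{C}: K⊥M given {C} in G with K→· removed — back-door holds.
P(M|do(K)) = Σ_{C} P(M|K,C)·P(C).

P(M|do(K)): backdoor, adjust for {C}.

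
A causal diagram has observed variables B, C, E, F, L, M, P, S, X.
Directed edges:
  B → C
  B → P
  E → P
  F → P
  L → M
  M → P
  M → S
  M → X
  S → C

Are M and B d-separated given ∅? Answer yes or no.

Yes — M ⊥ B | ∅.

Bayes-Ball from M | ∅ reaches {C,L,P,S,X}.
B ∉ reach(M|∅) ⇒ M ⊥ B | ∅.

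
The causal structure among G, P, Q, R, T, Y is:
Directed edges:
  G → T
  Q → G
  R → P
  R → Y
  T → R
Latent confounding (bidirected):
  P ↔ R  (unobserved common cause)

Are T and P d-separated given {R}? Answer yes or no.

No — T and P are d-connected given {R}.

Bayes-Ball from T | {R} reaches {G,P,Q}.
P ∈ reach(T|{R}) ⇒ T ⊥̸ P | {R}.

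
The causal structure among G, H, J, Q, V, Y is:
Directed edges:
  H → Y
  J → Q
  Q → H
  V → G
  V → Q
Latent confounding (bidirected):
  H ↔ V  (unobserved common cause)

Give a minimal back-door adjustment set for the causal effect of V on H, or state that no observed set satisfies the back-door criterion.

V→H: no observed back-door set.

desc(V)\{V}={G,H,Q,Y}; candidates ⊆ {J}.
V↔H: latent back-door arc(s) into V.
size 0: {}; under {} V still reaches {H,Y} ∋ H.
size 1: {J}; under {J} V still reaches {H,Y} ∋ H.
V↔H cannot be blocked by any observed set — no back-door set.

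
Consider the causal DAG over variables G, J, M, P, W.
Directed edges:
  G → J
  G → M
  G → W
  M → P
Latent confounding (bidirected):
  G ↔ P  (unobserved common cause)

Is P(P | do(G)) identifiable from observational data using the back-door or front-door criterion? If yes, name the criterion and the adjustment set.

P(P|do(G)): frontdoor, adjust for {M}.

desc(G)\{G}={J,M,P,W}; candidates ⊆ {—}.
G↔P: latent back-door arc(s) into G.
size 0: {}; under {} G still reaches {P} ∋ P.
G↔P cannot be blocked by any observed set — no back-door set.
{M}: (i) intercepts every directed G→P path; (ii) no back-door G→{M}; (iii) {G} blocks every back-door {M}→P. Front-door holds.
P(P|do(G)) = Σ_{M} P(M|G) Σ_{G'} P(P|M,G')P(G').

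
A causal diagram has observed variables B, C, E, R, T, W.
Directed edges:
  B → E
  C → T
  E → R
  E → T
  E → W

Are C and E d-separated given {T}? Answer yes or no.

Bayes-Ball from C | {T} reaches {B,E,R,W}.
E ∈ reach(C|{T}) ⇒ C ⊥̸ E | {T}.

No — C and E are d-connected given {T}.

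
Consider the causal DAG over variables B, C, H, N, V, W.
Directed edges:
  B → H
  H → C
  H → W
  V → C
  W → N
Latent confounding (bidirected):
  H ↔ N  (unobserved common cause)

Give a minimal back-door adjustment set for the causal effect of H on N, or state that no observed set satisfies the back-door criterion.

H→N: no observed back-door set.

desc(H)\{H}={C,N,W}; candidates ⊆ {B,V}.
H↔N: latent back-door arc(s) into H.
size 0: {}; under {} H still reaches {B,N} ∋ N.
size 1: {B}, {V}; under {B} H still reaches {N} ∋ N.
size 2: {B,V}; under {B,V} H still reaches {N} ∋ N.
H↔N cannot be blocked by any observed set — no back-door set.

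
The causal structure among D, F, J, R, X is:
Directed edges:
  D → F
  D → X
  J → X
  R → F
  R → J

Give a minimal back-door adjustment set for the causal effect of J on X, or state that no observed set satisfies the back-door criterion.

J→X: minimal back-door set ∅.

desc(J)\{J}={X}; candidates ⊆ {D,F,R}.
∅: J⊥X given ∅ in G with J→· removed — back-door holds.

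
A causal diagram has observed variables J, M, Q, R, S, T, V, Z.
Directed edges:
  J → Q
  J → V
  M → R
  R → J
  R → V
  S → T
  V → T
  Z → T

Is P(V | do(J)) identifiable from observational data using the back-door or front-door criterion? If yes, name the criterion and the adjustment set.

P(V|do(J)): backdoor, adjust for {R}.

desc(J)\{J}={Q,T,V}; candidates ⊆ {M,R,S,Z}.
size 0: {}; under {} J still reaches {M,R,T,V} ∋ V.
{R}: J⊥V given {R} in G with J→· removed — back-door holds.
P(V|do(J)) = Σ_{R} P(V|J,R)·P(R).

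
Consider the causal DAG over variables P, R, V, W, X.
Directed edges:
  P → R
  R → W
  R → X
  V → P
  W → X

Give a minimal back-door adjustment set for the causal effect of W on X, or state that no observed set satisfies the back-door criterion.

W→X: minimal back-door set {R}.

desc(W)\{W}={X}; candidates ⊆ {P,R,V}.
size 0: {}; under {} W still reaches {P,R,V,X} ∋ X.
{R}: W⊥X given {R} in G with W→· removed — back-door holds.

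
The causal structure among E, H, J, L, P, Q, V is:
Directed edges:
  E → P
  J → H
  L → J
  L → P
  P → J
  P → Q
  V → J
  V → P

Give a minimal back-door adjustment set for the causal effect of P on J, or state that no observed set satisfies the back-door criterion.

P→J: minimal back-door set {L, V}.

desc(P)\{P}={H,J,Q}; candidates ⊆ {E,L,V}.
size 0: {}; under {} P still reaches {E,H,J,L,V} ∋ J.
size 1: {E}, {L}, {V}; under {E} P still reaches {H,J,L,V} ∋ J.
{L,V}: P⊥J given {L,V} in G with P→· removed — back-door holds.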